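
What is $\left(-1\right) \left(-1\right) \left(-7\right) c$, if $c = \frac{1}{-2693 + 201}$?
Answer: $\frac{1}{356} \approx 0.002809$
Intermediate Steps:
$c = - \frac{1}{2492}$ ($c = \frac{1}{-2492} = - \frac{1}{2492} \approx -0.00040128$)
$\left(-1\right) \left(-1\right) \left(-7\right) c = \left(-1\right) \left(-1\right) \left(-7\right) \left(- \frac{1}{2492}\right) = 1 \left(-7\right) \left(- \frac{1}{2492}\right) = \left(-7\right) \left(- \frac{1}{2492}\right) = \frac{1}{356}$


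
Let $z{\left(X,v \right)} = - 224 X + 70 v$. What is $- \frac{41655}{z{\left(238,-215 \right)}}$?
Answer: $\frac{41655}{68362} \approx 0.60933$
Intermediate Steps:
$- \frac{41655}{z{\left(238,-215 \right)}} = - \frac{41655}{\left(-224\right) 238 + 70 \left(-215\right)} = - \frac{41655}{-53312 - 15050} = - \frac{41655}{-68362} = \left(-41655\right) \left(- \frac{1}{68362}\right) = \frac{41655}{68362}$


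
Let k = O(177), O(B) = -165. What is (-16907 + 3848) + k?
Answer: -13224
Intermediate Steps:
k = -165
(-16907 + 3848) + k = (-16907 + 3848) - 165 = -13059 - 165 = -13224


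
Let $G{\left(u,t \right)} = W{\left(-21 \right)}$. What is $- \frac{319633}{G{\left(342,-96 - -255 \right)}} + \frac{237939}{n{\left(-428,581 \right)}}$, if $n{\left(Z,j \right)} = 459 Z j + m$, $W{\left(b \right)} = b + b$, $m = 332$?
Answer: $\frac{18241175428901}{2396903880} \approx 7610.3$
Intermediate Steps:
$W{\left(b \right)} = 2 b$
$n{\left(Z,j \right)} = 332 + 459 Z j$ ($n{\left(Z,j \right)} = 459 Z j + 332 = 332 + 459 Z j$)
$G{\left(u,t \right)} = -42$ ($G{\left(u,t \right)} = 2 \left(-21\right) = -42$)
$- \frac{319633}{G{\left(342,-96 - -255 \right)}} + \frac{237939}{n{\left(-428,581 \right)}} = - \frac{319633}{-42} + \frac{237939}{332 + 459 \left(-428\right) 581} = \left(-319633\right) \left(- \frac{1}{42}\right) + \frac{237939}{332 - 114138612} = \frac{319633}{42} + \frac{237939}{-114138280} = \frac{319633}{42} + 237939 \left(- \frac{1}{114138280}\right) = \frac{319633}{42} - \frac{237939}{114138280} = \frac{18241175428901}{2396903880}$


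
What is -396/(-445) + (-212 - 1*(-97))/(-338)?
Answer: 185023/150410 ≈ 1.2301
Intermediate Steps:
-396/(-445) + (-212 - 1*(-97))/(-338) = -396*(-1/445) + (-212 + 97)*(-1/338) = 396/445 - 115*(-1/338) = 396/445 + 115/338 = 185023/150410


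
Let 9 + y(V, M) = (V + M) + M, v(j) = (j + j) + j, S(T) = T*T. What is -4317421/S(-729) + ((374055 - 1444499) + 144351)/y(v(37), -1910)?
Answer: 476111618735/1975897638 ≈ 240.96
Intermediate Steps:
S(T) = T²
v(j) = 3*j (v(j) = 2*j + j = 3*j)
y(V, M) = -9 + V + 2*M (y(V, M) = -9 + ((V + M) + M) = -9 + ((M + V) + M) = -9 + (V + 2*M) = -9 + V + 2*M)
-4317421/S(-729) + ((374055 - 1444499) + 144351)/y(v(37), -1910) = -4317421/((-729)²) + ((374055 - 1444499) + 144351)/(-9 + 3*37 + 2*(-1910)) = -4317421/531441 + (-1070444 + 144351)/(-9 + 111 - 3820) = -4317421*1/531441 - 926093/(-3718) = -4317421/531441 - 926093*(-1/3718) = -4317421/531441 + 926093/3718 = 476111618735/1975897638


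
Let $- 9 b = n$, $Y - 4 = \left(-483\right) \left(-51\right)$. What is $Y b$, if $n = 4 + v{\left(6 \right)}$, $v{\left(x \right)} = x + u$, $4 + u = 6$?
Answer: $- \frac{98548}{3} \approx -32849.0$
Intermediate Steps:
$u = 2$ ($u = -4 + 6 = 2$)
$v{\left(x \right)} = 2 + x$ ($v{\left(x \right)} = x + 2 = 2 + x$)
$Y = 24637$ ($Y = 4 - -24633 = 4 + 24633 = 24637$)
$n = 12$ ($n = 4 + \left(2 + 6\right) = 4 + 8 = 12$)
$b = - \frac{4}{3}$ ($b = \left(- \frac{1}{9}\right) 12 = - \frac{4}{3} \approx -1.3333$)
$Y b = 24637 \left(- \frac{4}{3}\right) = - \frac{98548}{3}$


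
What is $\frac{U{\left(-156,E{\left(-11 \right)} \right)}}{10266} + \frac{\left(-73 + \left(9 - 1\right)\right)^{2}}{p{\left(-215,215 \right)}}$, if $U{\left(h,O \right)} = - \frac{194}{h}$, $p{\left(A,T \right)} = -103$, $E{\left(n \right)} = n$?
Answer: $- \frac{3383150309}{82477044} \approx -41.019$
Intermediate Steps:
$\frac{U{\left(-156,E{\left(-11 \right)} \right)}}{10266} + \frac{\left(-73 + \left(9 - 1\right)\right)^{2}}{p{\left(-215,215 \right)}} = \frac{\left(-194\right) \frac{1}{-156}}{10266} + \frac{\left(-73 + \left(9 - 1\right)\right)^{2}}{-103} = \left(-194\right) \left(- \frac{1}{156}\right) \frac{1}{10266} + \left(-73 + 8\right)^{2} \left(- \frac{1}{103}\right) = \frac{97}{78} \cdot \frac{1}{10266} + \left(-65\right)^{2} \left(- \frac{1}{103}\right) = \frac{97}{800748} + 4225 \left(- \frac{1}{103}\right) = \frac{97}{800748} - \frac{4225}{103} = - \frac{3383150309}{82477044}$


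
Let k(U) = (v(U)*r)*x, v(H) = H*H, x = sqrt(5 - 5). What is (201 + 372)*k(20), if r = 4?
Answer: 0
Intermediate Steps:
x = 0 (x = sqrt(0) = 0)
v(H) = H**2
k(U) = 0 (k(U) = (U**2*4)*0 = (4*U**2)*0 = 0)
(201 + 372)*k(20) = (201 + 372)*0 = 573*0 = 0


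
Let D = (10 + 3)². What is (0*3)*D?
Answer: 0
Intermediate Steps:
D = 169 (D = 13² = 169)
(0*3)*D = (0*3)*169 = 0*169 = 0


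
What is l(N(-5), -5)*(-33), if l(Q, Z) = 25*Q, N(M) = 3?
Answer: -2475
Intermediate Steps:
l(N(-5), -5)*(-33) = (25*3)*(-33) = 75*(-33) = -2475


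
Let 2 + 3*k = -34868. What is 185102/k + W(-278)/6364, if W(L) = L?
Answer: -885915311/55478170 ≈ -15.969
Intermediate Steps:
k = -34870/3 (k = -⅔ + (⅓)*(-34868) = -⅔ - 34868/3 = -34870/3 ≈ -11623.)
185102/k + W(-278)/6364 = 185102/(-34870/3) - 278/6364 = 185102*(-3/34870) - 278*1/6364 = -277653/17435 - 139/3182 = -885915311/55478170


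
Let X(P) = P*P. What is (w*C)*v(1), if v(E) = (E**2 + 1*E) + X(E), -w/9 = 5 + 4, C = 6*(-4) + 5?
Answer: 4617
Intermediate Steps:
C = -19 (C = -24 + 5 = -19)
X(P) = P**2
w = -81 (w = -9*(5 + 4) = -9*9 = -81)
v(E) = E + 2*E**2 (v(E) = (E**2 + 1*E) + E**2 = (E**2 + E) + E**2 = (E + E**2) + E**2 = E + 2*E**2)
(w*C)*v(1) = (-81*(-19))*(1*(1 + 2*1)) = 1539*(1*(1 + 2)) = 1539*(1*3) = 1539*3 = 4617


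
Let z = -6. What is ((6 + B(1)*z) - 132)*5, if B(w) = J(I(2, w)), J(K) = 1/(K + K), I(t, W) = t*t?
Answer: -2535/4 ≈ -633.75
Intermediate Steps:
I(t, W) = t**2
J(K) = 1/(2*K)
B(w) = 1/8 (B(w) = 1/(2*(2**2)) = (1/2)/4 = (1/2)*(1/4) = 1/8)
((6 + B(1)*z) - 132)*5 = ((6 + (1/8)*(-6)) - 132)*5 = ((6 - 3/4) - 132)*5 = (21/4 - 132)*5 = -507/4*5 = -2535/4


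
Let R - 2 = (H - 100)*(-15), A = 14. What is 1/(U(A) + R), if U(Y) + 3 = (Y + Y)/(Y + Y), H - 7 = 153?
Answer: -1/900 ≈ -0.0011111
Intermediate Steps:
H = 160 (H = 7 + 153 = 160)
R = -898 (R = 2 + (160 - 100)*(-15) = 2 + 60*(-15) = 2 - 900 = -898)
U(Y) = -2 (U(Y) = -3 + (Y + Y)/(Y + Y) = -3 + (2*Y)/((2*Y)) = -3 + (2*Y)*(1/(2*Y)) = -3 + 1 = -2)
1/(U(A) + R) = 1/(-2 - 898) = 1/(-900) = -1/900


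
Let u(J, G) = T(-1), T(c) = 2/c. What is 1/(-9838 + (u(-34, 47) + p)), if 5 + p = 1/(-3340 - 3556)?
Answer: -6896/67891121 ≈ -0.00010157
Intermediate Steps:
u(J, G) = -2 (u(J, G) = 2/(-1) = 2*(-1) = -2)
p = -34481/6896 (p = -5 + 1/(-3340 - 3556) = -5 + 1/(-6896) = -5 - 1/6896 = -34481/6896 ≈ -5.0001)
1/(-9838 + (u(-34, 47) + p)) = 1/(-9838 + (-2 - 34481/6896)) = 1/(-9838 - 48273/6896) = 1/(-67891121/6896) = -6896/67891121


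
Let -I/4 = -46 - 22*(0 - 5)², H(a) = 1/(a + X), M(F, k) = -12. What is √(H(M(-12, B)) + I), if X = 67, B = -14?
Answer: 3*√801295/55 ≈ 48.826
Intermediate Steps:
H(a) = 1/(67 + a) (H(a) = 1/(a + 67) = 1/(67 + a))
I = 2384 (I = -4*(-46 - 22*(0 - 5)²) = -4*(-46 - 22*(-5)²) = -4*(-46 - 22*25) = -4*(-46 - 550) = -4*(-596) = 2384)
√(H(M(-12, B)) + I) = √(1/(67 - 12) + 2384) = √(1/55 + 2384) = √(131121/55) = 3*√801295/55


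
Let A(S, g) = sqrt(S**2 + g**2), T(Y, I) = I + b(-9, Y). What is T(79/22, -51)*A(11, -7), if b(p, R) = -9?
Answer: -60*sqrt(170) ≈ -782.30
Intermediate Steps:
T(Y, I) = -9 + I (T(Y, I) = I - 9 = -9 + I)
T(79/22, -51)*A(11, -7) = (-9 - 51)*sqrt(11**2 + (-7)**2) = -60*sqrt(121 + 49) = -60*sqrt(170)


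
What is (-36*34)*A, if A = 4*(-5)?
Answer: 24480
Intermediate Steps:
A = -20
(-36*34)*A = -36*34*(-20) = -1224*(-20) = 24480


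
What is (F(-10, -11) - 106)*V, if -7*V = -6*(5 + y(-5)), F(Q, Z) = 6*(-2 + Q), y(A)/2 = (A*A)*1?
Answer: -58740/7 ≈ -8391.4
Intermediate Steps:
y(A) = 2*A**2 (y(A) = 2*((A*A)*1) = 2*(A**2*1) = 2*A**2)
F(Q, Z) = -12 + 6*Q
V = 330/7 (V = -(-6)*(5 + 2*(-5)**2)/7 = -(-6)*(5 + 2*25)/7 = -(-6)*(5 + 50)/7 = -(-6)*55/7 = -1/7*(-330) = 330/7 ≈ 47.143)
(F(-10, -11) - 106)*V = ((-12 + 6*(-10)) - 106)*(330/7) = ((-12 - 60) - 106)*(330/7) = (-72 - 106)*(330/7) = -178*330/7 = -58740/7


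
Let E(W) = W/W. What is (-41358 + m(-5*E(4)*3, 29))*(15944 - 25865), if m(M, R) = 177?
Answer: 408556701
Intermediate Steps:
E(W) = 1
(-41358 + m(-5*E(4)*3, 29))*(15944 - 25865) = (-41358 + 177)*(15944 - 25865) = -41181*(-9921) = 408556701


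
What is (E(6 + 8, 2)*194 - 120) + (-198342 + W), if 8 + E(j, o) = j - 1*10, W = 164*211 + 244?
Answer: -164390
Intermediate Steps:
W = 34848 (W = 34604 + 244 = 34848)
E(j, o) = -18 + j (E(j, o) = -8 + (j - 1*10) = -8 + (j - 10) = -8 + (-10 + j) = -18 + j)
(E(6 + 8, 2)*194 - 120) + (-198342 + W) = ((-18 + (6 + 8))*194 - 120) + (-198342 + 34848) = ((-18 + 14)*194 - 120) - 163494 = (-4*194 - 120) - 163494 = (-776 - 120) - 163494 = -896 - 163494 = -164390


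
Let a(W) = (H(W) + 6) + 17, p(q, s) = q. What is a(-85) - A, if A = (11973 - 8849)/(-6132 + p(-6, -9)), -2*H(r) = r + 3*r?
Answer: 53989/279 ≈ 193.51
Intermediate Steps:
H(r) = -2*r (H(r) = -(r + 3*r)/2 = -2*r)
a(W) = 23 - 2*W (a(W) = (-2*W + 6) + 17 = (6 - 2*W) + 17 = 23 - 2*W)
A = -142/279 (A = (11973 - 8849)/(-6132 - 6) = 3124/(-6138) = 3124*(-1/6138) = -142/279 ≈ -0.50896)
a(-85) - A = (23 - 2*(-85)) - 1*(-142/279) = (23 + 170) + 142/279 = 193 + 142/279 = 53989/279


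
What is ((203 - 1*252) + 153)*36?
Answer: 3744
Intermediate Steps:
((203 - 1*252) + 153)*36 = ((203 - 252) + 153)*36 = (-49 + 153)*36 = 104*36 = 3744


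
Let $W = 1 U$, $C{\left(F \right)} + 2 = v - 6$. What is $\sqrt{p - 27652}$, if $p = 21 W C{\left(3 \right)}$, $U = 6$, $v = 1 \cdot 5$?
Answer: $i \sqrt{28030} \approx 167.42 i$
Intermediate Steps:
$v = 5$
$C{\left(F \right)} = -3$ ($C{\left(F \right)} = -2 + \left(5 - 6\right) = -2 - 1 = -3$)
$W = 6$ ($W = 1 \cdot 6 = 6$)
$p = -378$ ($p = 21 \cdot 6 \left(-3\right) = 126 \left(-3\right) = -378$)
$\sqrt{p - 27652} = \sqrt{-378 - 27652} = \sqrt{-28030} = i \sqrt{28030}$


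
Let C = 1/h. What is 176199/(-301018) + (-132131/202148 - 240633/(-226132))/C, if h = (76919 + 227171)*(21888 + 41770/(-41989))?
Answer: 98657913590485964295776198549/36110997708189717242 ≈ 2.7321e+9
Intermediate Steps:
h = 279462803659580/41989 (h = 304090*(21888 + 41770*(-1/41989)) = 304090*(21888 - 41770/41989) = 304090*(919013462/41989) = 279462803659580/41989 ≈ 6.6556e+9)
C = 41989/279462803659580 (C = 1/(279462803659580/41989) = 41989/279462803659580 ≈ 1.5025e-10)
176199/(-301018) + (-132131/202148 - 240633/(-226132))/C = 176199/(-301018) + (-132131/202148 - 240633/(-226132))/(41989/279462803659580) = 176199*(-1/301018) + (-132131*1/202148 - 240633*(-1/226132))*(279462803659580/41989) = -176199/301018 + (-132131/202148 + 240633/226132)*(279462803659580/41989) = -176199/301018 + (2345554049/5714016442)*(279462803659580/41989) = -176199/301018 + 327747555334309943319710/119962918191569 = 98657913590485964295776198549/36110997708189717242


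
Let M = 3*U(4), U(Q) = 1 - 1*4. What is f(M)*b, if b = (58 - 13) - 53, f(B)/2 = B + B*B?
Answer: -1152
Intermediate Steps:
U(Q) = -3 (U(Q) = 1 - 4 = -3)
M = -9 (M = 3*(-3) = -9)
f(B) = 2*B + 2*B² (f(B) = 2*(B + B*B) = 2*(B + B²) = 2*B + 2*B²)
b = -8 (b = 45 - 53 = -8)
f(M)*b = (2*(-9)*(1 - 9))*(-8) = (2*(-9)*(-8))*(-8) = 144*(-8) = -1152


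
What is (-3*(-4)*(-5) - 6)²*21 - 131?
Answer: 91345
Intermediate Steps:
(-3*(-4)*(-5) - 6)²*21 - 131 = (12*(-5) - 6)²*21 - 131 = (-60 - 6)²*21 - 131 = (-66)²*21 - 131 = 4356*21 - 131 = 91476 - 131 = 91345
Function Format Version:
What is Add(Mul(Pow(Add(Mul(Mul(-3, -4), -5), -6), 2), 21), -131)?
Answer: 91345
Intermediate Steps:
Add(Mul(Pow(Add(Mul(Mul(-3, -4), -5), -6), 2), 21), -131) = Add(Mul(Pow(Add(Mul(12, -5), -6), 2), 21), -131) = Add(Mul(Pow(Add(-60, -6), 2), 21), -131) = Add(Mul(Pow(-66, 2), 21), -131) = Add(Mul(4356, 21), -131) = Add(91476, -131) = 91345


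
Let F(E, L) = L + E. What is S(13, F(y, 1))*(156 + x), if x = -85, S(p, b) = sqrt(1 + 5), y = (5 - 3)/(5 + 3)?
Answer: 71*sqrt(6) ≈ 173.91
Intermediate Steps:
y = 1/4 (y = 2/8 = 2*(1/8) = 1/4 ≈ 0.25000)
F(E, L) = E + L
S(p, b) = sqrt(6)
S(13, F(y, 1))*(156 + x) = sqrt(6)*(156 - 85) = sqrt(6)*71 = 71*sqrt(6)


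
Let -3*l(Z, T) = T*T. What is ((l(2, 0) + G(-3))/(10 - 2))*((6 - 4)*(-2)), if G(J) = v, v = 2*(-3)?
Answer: 3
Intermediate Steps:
l(Z, T) = -T²/3 (l(Z, T) = -T*T/3 = -T²/3)
v = -6
G(J) = -6
((l(2, 0) + G(-3))/(10 - 2))*((6 - 4)*(-2)) = ((-⅓*0² - 6)/(10 - 2))*((6 - 4)*(-2)) = ((-⅓*0 - 6)/8)*(2*(-2)) = ((0 - 6)*(⅛))*(-4) = -6*⅛*(-4) = -¾*(-4) = 3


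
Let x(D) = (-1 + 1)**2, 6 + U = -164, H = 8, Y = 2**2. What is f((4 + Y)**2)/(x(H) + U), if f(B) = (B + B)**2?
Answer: -8192/85 ≈ -96.376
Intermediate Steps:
Y = 4
f(B) = 4*B**2 (f(B) = (2*B)**2 = 4*B**2)
U = -170 (U = -6 - 164 = -170)
x(D) = 0 (x(D) = 0**2 = 0)
f((4 + Y)**2)/(x(H) + U) = (4*((4 + 4)**2)**2)/(0 - 170) = (4*(8**2)**2)/(-170) = (4*64**2)*(-1/170) = (4*4096)*(-1/170) = 16384*(-1/170) = -8192/85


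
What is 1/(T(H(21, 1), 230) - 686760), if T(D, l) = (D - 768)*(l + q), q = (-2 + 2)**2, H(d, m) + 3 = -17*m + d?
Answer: -1/863170 ≈ -1.1585e-6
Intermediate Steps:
H(d, m) = -3 + d - 17*m (H(d, m) = -3 + (-17*m + d) = -3 + (d - 17*m) = -3 + d - 17*m)
q = 0 (q = 0**2 = 0)
T(D, l) = l*(-768 + D) (T(D, l) = (D - 768)*(l + 0) = (-768 + D)*l = l*(-768 + D))
1/(T(H(21, 1), 230) - 686760) = 1/(230*(-768 + (-3 + 21 - 17*1)) - 686760) = 1/(230*(-768 + (-3 + 21 - 17)) - 686760) = 1/(230*(-768 + 1) - 686760) = 1/(230*(-767) - 686760) = 1/(-176410 - 686760) = 1/(-863170) = -1/863170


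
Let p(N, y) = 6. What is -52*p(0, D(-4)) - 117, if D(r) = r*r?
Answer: -429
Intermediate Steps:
D(r) = r²
-52*p(0, D(-4)) - 117 = -52*6 - 117 = -312 - 117 = -429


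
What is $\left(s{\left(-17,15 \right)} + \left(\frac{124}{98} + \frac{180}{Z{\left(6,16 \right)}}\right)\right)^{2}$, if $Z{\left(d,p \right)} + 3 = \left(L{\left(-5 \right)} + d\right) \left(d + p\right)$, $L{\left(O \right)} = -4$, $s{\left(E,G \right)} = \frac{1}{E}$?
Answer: $\frac{36536411025}{1166427409} \approx 31.323$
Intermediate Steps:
$Z{\left(d,p \right)} = -3 + \left(-4 + d\right) \left(d + p\right)$
$\left(s{\left(-17,15 \right)} + \left(\frac{124}{98} + \frac{180}{Z{\left(6,16 \right)}}\right)\right)^{2} = \left(\frac{1}{-17} + \left(\frac{124}{98} + \frac{180}{-3 + 6^{2} - 24 - 64 + 6 \cdot 16}\right)\right)^{2} = \left(- \frac{1}{17} + \left(124 \cdot \frac{1}{98} + \frac{180}{-3 + 36 - 24 - 64 + 96}\right)\right)^{2} = \left(- \frac{1}{17} + \left(\frac{62}{49} + \frac{180}{41}\right)\right)^{2} = \left(- \frac{1}{17} + \frac{11362}{2009}\right)^{2} = \left(\frac{191145}{34153}\right)^{2} = \frac{36536411025}{1166427409}$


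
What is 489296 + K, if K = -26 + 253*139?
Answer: 524437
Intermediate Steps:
K = 35141 (K = -26 + 35167 = 35141)
489296 + K = 489296 + 35141 = 524437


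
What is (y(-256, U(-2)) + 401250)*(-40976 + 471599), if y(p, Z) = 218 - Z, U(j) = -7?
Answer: 172884368925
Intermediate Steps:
(y(-256, U(-2)) + 401250)*(-40976 + 471599) = ((218 - 1*(-7)) + 401250)*(-40976 + 471599) = ((218 + 7) + 401250)*430623 = (225 + 401250)*430623 = 401475*430623 = 172884368925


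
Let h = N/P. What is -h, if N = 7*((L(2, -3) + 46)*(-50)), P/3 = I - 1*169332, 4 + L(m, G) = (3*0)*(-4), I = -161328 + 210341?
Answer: -4900/120319 ≈ -0.040725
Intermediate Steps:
I = 49013
L(m, G) = -4 (L(m, G) = -4 + (3*0)*(-4) = -4 + 0*(-4) = -4 + 0 = -4)
P = -360957 (P = 3*(49013 - 1*169332) = 3*(49013 - 169332) = 3*(-120319) = -360957)
N = -14700 (N = 7*((-4 + 46)*(-50)) = 7*(42*(-50)) = 7*(-2100) = -14700)
h = 4900/120319 (h = -14700/(-360957) = -14700*(-1/360957) = 4900/120319 ≈ 0.040725)
-h = -1*4900/120319 = -4900/120319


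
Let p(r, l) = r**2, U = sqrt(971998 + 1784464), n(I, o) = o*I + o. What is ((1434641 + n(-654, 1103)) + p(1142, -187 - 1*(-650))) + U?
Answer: 2018546 + sqrt(2756462) ≈ 2.0202e+6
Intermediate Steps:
n(I, o) = o + I*o (n(I, o) = I*o + o = o + I*o)
U = sqrt(2756462) ≈ 1660.3
((1434641 + n(-654, 1103)) + p(1142, -187 - 1*(-650))) + U = ((1434641 + 1103*(1 - 654)) + 1142**2) + sqrt(2756462) = ((1434641 + 1103*(-653)) + 1304164) + sqrt(2756462) = ((1434641 - 720259) + 1304164) + sqrt(2756462) = (714382 + 1304164) + sqrt(2756462) = 2018546 + sqrt(2756462)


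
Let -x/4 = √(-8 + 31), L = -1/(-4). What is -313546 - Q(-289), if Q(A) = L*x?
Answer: -313546 + √23 ≈ -3.1354e+5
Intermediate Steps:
L = ¼ (L = -1*(-¼) = ¼ ≈ 0.25000)
x = -4*√23 (x = -4*√(-8 + 31) = -4*√23 ≈ -19.183)
Q(A) = -√23 (Q(A) = (-4*√23)/4 = -√23)
-313546 - Q(-289) = -313546 - (-1)*√23 = -313546 + √23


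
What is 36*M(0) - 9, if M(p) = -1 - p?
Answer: -45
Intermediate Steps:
36*M(0) - 9 = 36*(-1 - 1*0) - 9 = 36*(-1 + 0) - 9 = 36*(-1) - 9 = -36 - 9 = -45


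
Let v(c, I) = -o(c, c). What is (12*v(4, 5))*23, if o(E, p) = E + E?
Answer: -2208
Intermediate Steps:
o(E, p) = 2*E
v(c, I) = -2*c
(12*v(4, 5))*23 = (12*(-2*4))*23 = (12*(-8))*23 = -96*23 = -2208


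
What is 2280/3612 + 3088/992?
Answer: 69873/18662 ≈ 3.7441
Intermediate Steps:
2280/3612 + 3088/992 = 2280*(1/3612) + 3088*(1/992) = 190/301 + 193/62 = 69873/18662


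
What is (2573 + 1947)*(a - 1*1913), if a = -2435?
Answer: -19652960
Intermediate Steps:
(2573 + 1947)*(a - 1*1913) = (2573 + 1947)*(-2435 - 1*1913) = 4520*(-2435 - 1913) = 4520*(-4348) = -19652960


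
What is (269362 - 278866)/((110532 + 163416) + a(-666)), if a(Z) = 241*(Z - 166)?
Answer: -216/1669 ≈ -0.12942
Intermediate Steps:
a(Z) = -40006 + 241*Z (a(Z) = 241*(-166 + Z) = -40006 + 241*Z)
(269362 - 278866)/((110532 + 163416) + a(-666)) = (269362 - 278866)/((110532 + 163416) + (-40006 + 241*(-666))) = -9504/(273948 + (-40006 - 160506)) = -9504/(273948 - 200512) = -9504/73436 = -9504*1/73436 = -216/1669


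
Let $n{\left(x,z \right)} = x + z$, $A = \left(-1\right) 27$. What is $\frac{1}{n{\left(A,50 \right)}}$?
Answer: $\frac{1}{23} \approx 0.043478$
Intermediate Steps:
$A = -27$
$\frac{1}{n{\left(A,50 \right)}} = \frac{1}{-27 + 50} = \frac{1}{23}$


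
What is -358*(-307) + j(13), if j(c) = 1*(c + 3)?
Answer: 109922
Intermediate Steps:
j(c) = 3 + c (j(c) = 1*(3 + c) = 3 + c)
-358*(-307) + j(13) = -358*(-307) + (3 + 13) = 109906 + 16 = 109922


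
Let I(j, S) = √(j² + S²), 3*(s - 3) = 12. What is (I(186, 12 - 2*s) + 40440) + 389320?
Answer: 429760 + 10*√346 ≈ 4.2995e+5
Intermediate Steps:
s = 7 (s = 3 + (⅓)*12 = 3 + 4 = 7)
I(j, S) = √(S² + j²)
(I(186, 12 - 2*s) + 40440) + 389320 = (√((12 - 2*7)² + 186²) + 40440) + 389320 = (√((12 - 14)² + 34596) + 40440) + 389320 = (√((-2)² + 34596) + 40440) + 389320 = (√(4 + 34596) + 40440) + 389320 = (√34600 + 40440) + 389320 = (10*√346 + 40440) + 389320 = (40440 + 10*√346) + 389320 = 429760 + 10*√346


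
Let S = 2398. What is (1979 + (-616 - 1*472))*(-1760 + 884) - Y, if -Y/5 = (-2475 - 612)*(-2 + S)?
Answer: -37762776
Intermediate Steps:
Y = 36982260 (Y = -5*(-2475 - 612)*(-2 + 2398) = -(-15435)*2396 = -5*(-7396452) = 36982260)
(1979 + (-616 - 1*472))*(-1760 + 884) - Y = (1979 + (-616 - 1*472))*(-1760 + 884) - 1*36982260 = (1979 + (-616 - 472))*(-876) - 36982260 = (1979 - 1088)*(-876) - 36982260 = 891*(-876) - 36982260 = -780516 - 36982260 = -37762776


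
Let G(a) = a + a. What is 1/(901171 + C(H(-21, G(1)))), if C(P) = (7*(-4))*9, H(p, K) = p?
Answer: 1/900919 ≈ 1.1100e-6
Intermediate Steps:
G(a) = 2*a
C(P) = -252 (C(P) = -28*9 = -252)
1/(901171 + C(H(-21, G(1)))) = 1/(901171 - 252) = 1/900919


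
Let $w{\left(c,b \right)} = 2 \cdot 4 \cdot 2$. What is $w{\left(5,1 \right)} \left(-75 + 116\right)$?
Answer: $656$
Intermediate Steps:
$w{\left(c,b \right)} = 16$ ($w{\left(c,b \right)} = 8 \cdot 2 = 16$)
$w{\left(5,1 \right)} \left(-75 + 116\right) = 16 \left(-75 + 116\right) = 16 \cdot 41 = 656$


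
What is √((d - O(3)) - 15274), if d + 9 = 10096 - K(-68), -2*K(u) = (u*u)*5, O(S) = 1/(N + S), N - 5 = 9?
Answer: 2*√460445/17 ≈ 79.831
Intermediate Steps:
N = 14 (N = 5 + 9 = 14)
O(S) = 1/(14 + S)
K(u) = -5*u²/2 (K(u) = -u*u*5/2 = -u²*5/2 = -5*u²/2)
d = 21647 (d = -9 + (10096 - (-5)*(-68)²/2) = -9 + (10096 - (-5)*4624/2) = -9 + (10096 - 1*(-11560)) = -9 + (10096 + 11560) = -9 + 21656 = 21647)
√((d - O(3)) - 15274) = √((21647 - 1/(14 + 3)) - 15274) = √((21647 - 1/17) - 15274) = √(367998/17 - 15274) = √(108340/17) = 2*√460445/17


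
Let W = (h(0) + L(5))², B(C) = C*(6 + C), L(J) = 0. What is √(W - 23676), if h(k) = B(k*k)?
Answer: 2*I*√5919 ≈ 153.87*I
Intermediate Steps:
h(k) = k²*(6 + k²) (h(k) = (k*k)*(6 + k*k) = k²*(6 + k²))
W = 0 (W = (0²*(6 + 0²) + 0)² = (0*(6 + 0) + 0)² = (0*6 + 0)² = (0 + 0)² = 0² = 0)
√(W - 23676) = √(0 - 23676) = √(-23676) = 2*I*√5919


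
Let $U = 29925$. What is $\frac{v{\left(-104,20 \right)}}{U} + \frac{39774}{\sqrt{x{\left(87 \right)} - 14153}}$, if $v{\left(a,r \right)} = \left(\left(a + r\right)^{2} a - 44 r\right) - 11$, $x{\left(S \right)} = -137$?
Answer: $- \frac{16327}{665} - \frac{19887 i \sqrt{14290}}{7145} \approx -24.552 - 332.72 i$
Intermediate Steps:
$v{\left(a,r \right)} = -11 - 44 r + a \left(a + r\right)^{2}$ ($v{\left(a,r \right)} = \left(a \left(a + r\right)^{2} - 44 r\right) - 11 = \left(- 44 r + a \left(a + r\right)^{2}\right) - 11 = -11 - 44 r + a \left(a + r\right)^{2}$)
$\frac{v{\left(-104,20 \right)}}{U} + \frac{39774}{\sqrt{x{\left(87 \right)} - 14153}} = \frac{-11 - 880 - 104 \left(-104 + 20\right)^{2}}{29925} + \frac{39774}{\sqrt{-137 - 14153}} = \left(-11 - 880 - 104 \left(-84\right)^{2}\right) \frac{1}{29925} + \frac{39774}{\sqrt{-14290}} = \left(-11 - 880 - 733824\right) \frac{1}{29925} + \frac{39774}{i \sqrt{14290}} = \left(-11 - 880 - 733824\right) \frac{1}{29925} + 39774 \left(- \frac{i \sqrt{14290}}{14290}\right) = \left(-734715\right) \frac{1}{29925} - \frac{19887 i \sqrt{14290}}{7145} = - \frac{16327}{665} - \frac{19887 i \sqrt{14290}}{7145}$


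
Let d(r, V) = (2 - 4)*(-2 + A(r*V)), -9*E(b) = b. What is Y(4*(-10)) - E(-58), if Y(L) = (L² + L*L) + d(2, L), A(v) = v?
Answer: 30218/9 ≈ 3357.6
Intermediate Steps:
E(b) = -b/9
d(r, V) = 4 - 2*V*r (d(r, V) = (2 - 4)*(-2 + r*V) = -2*(-2 + V*r) = 4 - 2*V*r)
Y(L) = 4 - 4*L + 2*L² (Y(L) = (L² + L*L) + (4 - 2*L*2) = (L² + L²) + (4 - 4*L) = 2*L² + (4 - 4*L) = 4 - 4*L + 2*L²)
Y(4*(-10)) - E(-58) = (4 - 16*(-10) + 2*(4*(-10))²) - (-1)*(-58)/9 = (4 - 4*(-40) + 2*(-40)²) - 1*58/9 = (4 + 160 + 2*1600) - 58/9 = (4 + 160 + 3200) - 58/9 = 3364 - 58/9 = 30218/9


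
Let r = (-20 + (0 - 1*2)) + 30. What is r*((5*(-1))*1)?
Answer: -40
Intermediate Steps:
r = 8 (r = (-20 + (0 - 2)) + 30 = (-20 - 2) + 30 = -22 + 30 = 8)
r*((5*(-1))*1) = 8*((5*(-1))*1) = 8*(-5*1) = 8*(-5) = -40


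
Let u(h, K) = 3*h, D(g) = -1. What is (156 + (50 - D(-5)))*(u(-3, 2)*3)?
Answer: -5589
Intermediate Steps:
(156 + (50 - D(-5)))*(u(-3, 2)*3) = (156 + (50 - 1*(-1)))*((3*(-3))*3) = (156 + (50 + 1))*(-9*3) = (156 + 51)*(-27) = 207*(-27) = -5589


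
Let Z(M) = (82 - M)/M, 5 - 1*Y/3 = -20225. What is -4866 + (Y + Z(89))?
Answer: 4968329/89 ≈ 55824.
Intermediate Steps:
Y = 60690 (Y = 15 - 3*(-20225) = 15 + 60675 = 60690)
Z(M) = (82 - M)/M
-4866 + (Y + Z(89)) = -4866 + (60690 + (82 - 1*89)/89) = -4866 + (60690 + (82 - 89)/89) = -4866 + (60690 + (1/89)*(-7)) = -4866 + (60690 - 7/89) = -4866 + 5401403/89 = 4968329/89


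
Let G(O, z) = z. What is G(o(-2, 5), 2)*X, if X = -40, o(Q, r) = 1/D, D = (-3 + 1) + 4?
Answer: -80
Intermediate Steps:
D = 2 (D = -2 + 4 = 2)
o(Q, r) = ½ (o(Q, r) = 1/2 = ½)
G(o(-2, 5), 2)*X = 2*(-40) = -80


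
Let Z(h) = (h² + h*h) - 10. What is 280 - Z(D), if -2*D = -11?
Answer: 459/2 ≈ 229.50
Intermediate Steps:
D = 11/2 (D = -½*(-11) = 11/2 ≈ 5.5000)
Z(h) = -10 + 2*h² (Z(h) = (h² + h²) - 10 = 2*h² - 10 = -10 + 2*h²)
280 - Z(D) = 280 - (-10 + 2*(11/2)²) = 280 - (-10 + 2*(121/4)) = 280 - (-10 + 121/2) = 280 - 1*101/2 = 280 - 101/2 = 459/2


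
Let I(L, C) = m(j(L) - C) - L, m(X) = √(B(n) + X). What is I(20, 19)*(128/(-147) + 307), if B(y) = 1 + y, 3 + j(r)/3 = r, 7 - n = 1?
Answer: -900020/147 + 45001*√39/147 ≈ -4210.8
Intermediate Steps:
n = 6 (n = 7 - 1*1 = 7 - 1 = 6)
j(r) = -9 + 3*r
m(X) = √(7 + X) (m(X) = √((1 + 6) + X) = √(7 + X))
I(L, C) = √(-2 - C + 3*L) - L (I(L, C) = √(7 + ((-9 + 3*L) - C)) - L = √(7 + (-9 - C + 3*L)) - L = √(-2 - C + 3*L) - L)
I(20, 19)*(128/(-147) + 307) = (√(-2 - 1*19 + 3*20) - 1*20)*(128/(-147) + 307) = (√(-2 - 19 + 60) - 20)*(128*(-1/147) + 307) = (√39 - 20)*(-128/147 + 307) = (-20 + √39)*(45001/147) = -900020/147 + 45001*√39/147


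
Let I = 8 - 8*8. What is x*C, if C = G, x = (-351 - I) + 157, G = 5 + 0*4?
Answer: -690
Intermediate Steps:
I = -56 (I = 8 - 64 = -56)
G = 5 (G = 5 + 0 = 5)
x = -138 (x = (-351 - 1*(-56)) + 157 = (-351 + 56) + 157 = -295 + 157 = -138)
C = 5
x*C = -138*5 = -690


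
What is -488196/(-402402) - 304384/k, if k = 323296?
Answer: 184099394/677577901 ≈ 0.27170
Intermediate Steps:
-488196/(-402402) - 304384/k = -488196/(-402402) - 304384/323296 = -488196*(-1/402402) - 304384*1/323296 = 81366/67067 - 9512/10103 = 184099394/677577901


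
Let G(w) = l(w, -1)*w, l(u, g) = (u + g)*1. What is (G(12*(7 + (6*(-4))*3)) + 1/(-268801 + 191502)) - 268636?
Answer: 26323710655/77299 ≈ 3.4054e+5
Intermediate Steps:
l(u, g) = g + u (l(u, g) = (g + u)*1 = g + u)
G(w) = w*(-1 + w) (G(w) = (-1 + w)*w = w*(-1 + w))
(G(12*(7 + (6*(-4))*3)) + 1/(-268801 + 191502)) - 268636 = ((12*(7 + (6*(-4))*3))*(-1 + 12*(7 + (6*(-4))*3)) + 1/(-268801 + 191502)) - 268636 = ((12*(7 - 24*3))*(-1 + 12*(7 - 24*3)) + 1/(-77299)) - 268636 = ((12*(7 - 72))*(-1 + 12*(7 - 72)) - 1/77299) - 268636 = ((12*(-65))*(-1 + 12*(-65)) - 1/77299) - 268636 = (-780*(-1 - 780) - 1/77299) - 268636 = (-780*(-781) - 1/77299) - 268636 = (609180 - 1/77299) - 268636 = 47089004819/77299 - 268636 = 26323710655/77299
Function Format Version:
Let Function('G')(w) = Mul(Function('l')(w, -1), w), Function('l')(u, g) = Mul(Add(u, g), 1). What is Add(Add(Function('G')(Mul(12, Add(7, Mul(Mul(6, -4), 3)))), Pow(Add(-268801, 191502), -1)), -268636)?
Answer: Rational(26323710655, 77299) ≈ 3.4054e+5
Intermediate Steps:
Function('l')(u, g) = Add(g, u) (Function('l')(u, g) = Mul(Add(g, u), 1) = Add(g, u))
Function('G')(w) = Mul(w, Add(-1, w)) (Function('G')(w) = Mul(Add(-1, w), w) = Mul(w, Add(-1, w)))
Add(Add(Function('G')(Mul(12, Add(7, Mul(Mul(6, -4), 3)))), Pow(Add(-268801, 191502), -1)), -268636) = Add(Add(Mul(Mul(12, Add(7, Mul(Mul(6, -4), 3))), Add(-1, Mul(12, Add(7, Mul(Mul(6, -4), 3))))), Pow(Add(-268801, 191502), -1)), -268636) = Add(Add(Mul(Mul(12, Add(7, Mul(-24, 3))), Add(-1, Mul(12, Add(7, Mul(-24, 3))))), Pow(-77299, -1)), -268636) = Add(Add(Mul(Mul(12, Add(7, -72)), Add(-1, Mul(12, Add(7, -72)))), Rational(-1, 77299)), -268636) = Add(Add(Mul(Mul(12, -65), Add(-1, Mul(12, -65))), Rational(-1, 77299)), -268636) = Add(Add(Mul(-780, Add(-1, -780)), Rational(-1, 77299)), -268636) = Add(Add(Mul(-780, -781), Rational(-1, 77299)), -268636) = Add(Add(609180, Rational(-1, 77299)), -268636) = Add(Rational(47089004819, 77299), -268636) = Rational(26323710655, 77299)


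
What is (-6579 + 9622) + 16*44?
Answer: 3747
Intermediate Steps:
(-6579 + 9622) + 16*44 = 3043 + 704 = 3747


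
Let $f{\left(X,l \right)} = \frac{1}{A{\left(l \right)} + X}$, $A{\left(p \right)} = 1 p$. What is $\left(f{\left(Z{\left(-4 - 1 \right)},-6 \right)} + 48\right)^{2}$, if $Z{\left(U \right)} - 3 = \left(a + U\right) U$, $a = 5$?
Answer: $\frac{20449}{9} \approx 2272.1$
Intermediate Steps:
$A{\left(p \right)} = p$
$Z{\left(U \right)} = 3 + U \left(5 + U\right)$ ($Z{\left(U \right)} = 3 + \left(5 + U\right) U = 3 + U \left(5 + U\right)$)
$f{\left(X,l \right)} = \frac{1}{X + l}$ ($f{\left(X,l \right)} = \frac{1}{l + X} = \frac{1}{X + l}$)
$\left(f{\left(Z{\left(-4 - 1 \right)},-6 \right)} + 48\right)^{2} = \left(\frac{1}{\left(3 + \left(-4 - 1\right)^{2} + 5 \left(-4 - 1\right)\right) - 6} + 48\right)^{2} = \left(\frac{1}{\left(3 + \left(-5\right)^{2} + 5 \left(-5\right)\right) - 6} + 48\right)^{2} = \left(\frac{1}{\left(3 + 25 - 25\right) - 6} + 48\right)^{2} = \left(\frac{1}{3 - 6} + 48\right)^{2} = \left(\frac{1}{-3} + 48\right)^{2} = \left(- \frac{1}{3} + 48\right)^{2} = \left(\frac{143}{3}\right)^{2} = \frac{20449}{9}$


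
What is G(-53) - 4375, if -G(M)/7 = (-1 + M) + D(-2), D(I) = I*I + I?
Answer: -4011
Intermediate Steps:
D(I) = I + I² (D(I) = I² + I = I + I²)
G(M) = -7 - 7*M (G(M) = -7*((-1 + M) - 2*(1 - 2)) = -7*((-1 + M) - 2*(-1)) = -7*((-1 + M) + 2) = -7*(1 + M) = -7 - 7*M)
G(-53) - 4375 = (-7 - 7*(-53)) - 4375 = (-7 + 371) - 4375 = 364 - 4375 = -4011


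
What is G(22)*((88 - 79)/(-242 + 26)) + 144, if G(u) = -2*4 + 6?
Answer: 1729/12 ≈ 144.08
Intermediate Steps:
G(u) = -2 (G(u) = -8 + 6 = -2)
G(22)*((88 - 79)/(-242 + 26)) + 144 = -2*(88 - 79)/(-242 + 26) + 144 = -18/(-216) + 144 = -18*(-1)/216 + 144 = -2*(-1/24) + 144 = 1/12 + 144 = 1729/12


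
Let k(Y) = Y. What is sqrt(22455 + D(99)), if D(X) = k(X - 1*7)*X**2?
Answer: 3*sqrt(102683) ≈ 961.33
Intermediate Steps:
D(X) = X**2*(-7 + X) (D(X) = (X - 1*7)*X**2 = (X - 7)*X**2 = (-7 + X)*X**2 = X**2*(-7 + X))
sqrt(22455 + D(99)) = sqrt(22455 + 99**2*(-7 + 99)) = sqrt(22455 + 9801*92) = sqrt(22455 + 901692) = sqrt(924147) = 3*sqrt(102683)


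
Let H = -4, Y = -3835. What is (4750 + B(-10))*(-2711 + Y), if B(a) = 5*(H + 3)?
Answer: -31060770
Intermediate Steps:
B(a) = -5 (B(a) = 5*(-4 + 3) = 5*(-1) = -5)
(4750 + B(-10))*(-2711 + Y) = (4750 - 5)*(-2711 - 3835) = 4745*(-6546) = -31060770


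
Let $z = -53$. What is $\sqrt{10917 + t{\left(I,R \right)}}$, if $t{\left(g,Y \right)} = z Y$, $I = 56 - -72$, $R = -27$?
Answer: $42 \sqrt{7} \approx 111.12$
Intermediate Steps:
$I = 128$ ($I = 56 + 72 = 128$)
$t{\left(g,Y \right)} = - 53 Y$
$\sqrt{10917 + t{\left(I,R \right)}} = \sqrt{10917 - -1431} = \sqrt{10917 + 1431} = \sqrt{12348} = 42 \sqrt{7}$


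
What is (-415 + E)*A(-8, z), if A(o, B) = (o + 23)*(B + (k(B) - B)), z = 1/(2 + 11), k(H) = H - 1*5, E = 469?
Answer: -51840/13 ≈ -3987.7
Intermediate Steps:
k(H) = -5 + H (k(H) = H - 5 = -5 + H)
z = 1/13 ≈ 0.076923
A(o, B) = (-5 + B)*(23 + o) (A(o, B) = (o + 23)*(B + ((-5 + B) - B)) = (23 + o)*(B - 5) = (23 + o)*(-5 + B) = (-5 + B)*(23 + o))
(-415 + E)*A(-8, z) = (-415 + 469)*((-5 + 1/13)*(23 - 8)) = 54*(-64/13*15) = 54*(-960/13) = -51840/13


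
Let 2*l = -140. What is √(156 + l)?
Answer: √86 ≈ 9.2736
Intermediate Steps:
l = -70 (l = (½)*(-140) = -70)
√(156 + l) = √(156 - 70) = √86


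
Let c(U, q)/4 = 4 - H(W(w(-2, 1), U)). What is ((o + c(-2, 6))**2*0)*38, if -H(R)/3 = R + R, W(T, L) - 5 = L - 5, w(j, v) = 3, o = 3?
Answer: 0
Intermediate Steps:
W(T, L) = L (W(T, L) = 5 + (L - 5) = 5 + (-5 + L) = L)
H(R) = -6*R (H(R) = -3*(R + R) = -6*R)
c(U, q) = 16 + 24*U (c(U, q) = 4*(4 - (-6)*U) = 4*(4 + 6*U) = 16 + 24*U)
((o + c(-2, 6))**2*0)*38 = ((3 + (16 + 24*(-2)))**2*0)*38 = ((3 + (16 - 48))**2*0)*38 = ((3 - 32)**2*0)*38 = ((-29)**2*0)*38 = (841*0)*38 = 0*38 = 0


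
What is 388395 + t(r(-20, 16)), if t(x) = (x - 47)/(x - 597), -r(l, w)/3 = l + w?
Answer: 45442222/117 ≈ 3.8840e+5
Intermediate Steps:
r(l, w) = -3*l - 3*w (r(l, w) = -3*(l + w) = -3*l - 3*w)
t(x) = (-47 + x)/(-597 + x)
388395 + t(r(-20, 16)) = 388395 + (-47 + (-3*(-20) - 3*16))/(-597 + (-3*(-20) - 3*16)) = 388395 + (-47 + (60 - 48))/(-597 + (60 - 48)) = 388395 + (-47 + 12)/(-597 + 12) = 388395 - 35/(-585) = 388395 - 1/585*(-35) = 388395 + 7/117 = 45442222/117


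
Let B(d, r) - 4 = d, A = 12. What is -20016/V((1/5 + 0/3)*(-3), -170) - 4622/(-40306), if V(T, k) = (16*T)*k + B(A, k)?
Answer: -24973370/2075759 ≈ -12.031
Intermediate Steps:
B(d, r) = 4 + d
V(T, k) = 16 + 16*T*k (V(T, k) = (16*T)*k + (4 + 12) = 16*T*k + 16 = 16 + 16*T*k)
-20016/V((1/5 + 0/3)*(-3), -170) - 4622/(-40306) = -20016/(16 + 16*((1/5 + 0/3)*(-3))*(-170)) - 4622/(-40306) = -20016/(16 + 16*((1*(⅕) + 0*(⅓))*(-3))*(-170)) - 4622*(-1/40306) = -20016/(16 + 16*((⅕ + 0)*(-3))*(-170)) + 2311/20153 = -20016/(16 + 16*((⅕)*(-3))*(-170)) + 2311/20153 = -20016/(16 + 16*(-⅗)*(-170)) + 2311/20153 = -20016/(16 + 1632) + 2311/20153 = -20016/1648 + 2311/20153 = -20016*1/1648 + 2311/20153 = -1251/103 + 2311/20153 = -24973370/2075759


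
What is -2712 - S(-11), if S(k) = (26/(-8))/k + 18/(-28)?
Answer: -835189/308 ≈ -2711.7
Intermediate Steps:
S(k) = -9/14 - 13/(4*k) (S(k) = (26*(-1/8))/k + 18*(-1/28) = -13/(4*k) - 9/14 = -9/14 - 13/(4*k))
-2712 - S(-11) = -2712 - (-91 - 18*(-11))/(28*(-11)) = -2712 - (-1)*(-91 + 198)/(28*11) = -2712 - (-1)*107/(28*11) = -2712 - 1*(-107/308) = -2712 + 107/308 = -835189/308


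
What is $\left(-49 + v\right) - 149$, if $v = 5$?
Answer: $-193$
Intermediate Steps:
$\left(-49 + v\right) - 149 = \left(-49 + 5\right) - 149 = -44 - 149 = -193$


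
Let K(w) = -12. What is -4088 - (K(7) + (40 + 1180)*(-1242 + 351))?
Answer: 1082944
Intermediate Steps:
-4088 - (K(7) + (40 + 1180)*(-1242 + 351)) = -4088 - (-12 + (40 + 1180)*(-1242 + 351)) = -4088 - (-12 + 1220*(-891)) = -4088 - (-12 - 1087020) = -4088 - 1*(-1087032) = -4088 + 1087032 = 1082944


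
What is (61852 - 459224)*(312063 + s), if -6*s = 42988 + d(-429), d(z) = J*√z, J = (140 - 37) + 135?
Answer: -363474181540/3 + 47287268*I*√429/3 ≈ -1.2116e+11 + 3.2648e+8*I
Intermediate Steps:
J = 238 (J = 103 + 135 = 238)
d(z) = 238*√z
s = -21494/3 - 119*I*√429/3 (s = -(42988 + 238*√(-429))/6 = -(42988 + 238*(I*√429))/6 = -(42988 + 238*I*√429)/6 = -21494/3 - 119*I*√429/3 ≈ -7164.7 - 821.59*I)
(61852 - 459224)*(312063 + s) = (61852 - 459224)*(312063 + (-21494/3 - 119*I*√429/3)) = -397372*(914695/3 - 119*I*√429/3) = -363474181540/3 + 47287268*I*√429/3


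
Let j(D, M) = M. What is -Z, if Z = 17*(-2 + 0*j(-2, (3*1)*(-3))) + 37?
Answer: -3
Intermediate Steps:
Z = 3 (Z = 17*(-2 + 0*((3*1)*(-3))) + 37 = 17*(-2 + 0*(3*(-3))) + 37 = 17*(-2 + 0*(-9)) + 37 = 17*(-2 + 0) + 37 = 17*(-2) + 37 = -34 + 37 = 3)
-Z = -1*3 = -3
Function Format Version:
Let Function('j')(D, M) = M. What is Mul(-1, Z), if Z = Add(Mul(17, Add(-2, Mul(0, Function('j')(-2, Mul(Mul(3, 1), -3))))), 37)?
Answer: -3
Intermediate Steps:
Z = 3 (Z = Add(Mul(17, Add(-2, Mul(0, Mul(Mul(3, 1), -3)))), 37) = Add(Mul(17, Add(-2, Mul(0, Mul(3, -3)))), 37) = Add(Mul(17, Add(-2, Mul(0, -9))), 37) = Add(Mul(17, Add(-2, 0)), 37) = Add(Mul(17, -2), 37) = Add(-34, 37) = 3)
Mul(-1, Z) = Mul(-1, 3) = -3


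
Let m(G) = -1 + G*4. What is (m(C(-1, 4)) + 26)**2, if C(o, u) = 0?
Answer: 625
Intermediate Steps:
m(G) = -1 + 4*G
(m(C(-1, 4)) + 26)**2 = ((-1 + 4*0) + 26)**2 = ((-1 + 0) + 26)**2 = (-1 + 26)**2 = 25**2 = 625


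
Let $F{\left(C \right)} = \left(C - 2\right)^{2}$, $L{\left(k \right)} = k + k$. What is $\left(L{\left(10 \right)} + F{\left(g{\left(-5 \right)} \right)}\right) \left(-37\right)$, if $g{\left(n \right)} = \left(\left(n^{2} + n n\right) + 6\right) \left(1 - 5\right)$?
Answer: $-1890552$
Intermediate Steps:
$L{\left(k \right)} = 2 k$
$g{\left(n \right)} = -24 - 8 n^{2}$ ($g{\left(n \right)} = \left(\left(n^{2} + n^{2}\right) + 6\right) \left(-4\right) = \left(2 n^{2} + 6\right) \left(-4\right) = \left(6 + 2 n^{2}\right) \left(-4\right) = -24 - 8 n^{2}$)
$F{\left(C \right)} = \left(-2 + C\right)^{2}$
$\left(L{\left(10 \right)} + F{\left(g{\left(-5 \right)} \right)}\right) \left(-37\right) = \left(2 \cdot 10 + \left(-2 - \left(24 + 8 \left(-5\right)^{2}\right)\right)^{2}\right) \left(-37\right) = \left(20 + \left(-2 - 224\right)^{2}\right) \left(-37\right) = \left(20 + \left(-226\right)^{2}\right) \left(-37\right) = \left(20 + 51076\right) \left(-37\right) = 51096 \left(-37\right) = -1890552$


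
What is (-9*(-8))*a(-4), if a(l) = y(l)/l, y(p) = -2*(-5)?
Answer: -180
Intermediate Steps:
y(p) = 10
a(l) = 10/l
(-9*(-8))*a(-4) = (-9*(-8))*(10/(-4)) = 72*(10*(-¼)) = 72*(-5/2) = -180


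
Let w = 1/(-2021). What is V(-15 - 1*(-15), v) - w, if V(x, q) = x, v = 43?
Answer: 1/2021 ≈ 0.00049480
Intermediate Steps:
w = -1/2021 ≈ -0.00049480
V(-15 - 1*(-15), v) - w = (-15 - 1*(-15)) - 1*(-1/2021) = (-15 + 15) + 1/2021 = 0 + 1/2021 = 1/2021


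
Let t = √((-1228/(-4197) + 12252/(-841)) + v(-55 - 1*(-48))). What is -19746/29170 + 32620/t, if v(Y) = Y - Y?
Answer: -9873/14585 - 236495*I*√13217637282/3149306 ≈ -0.67693 - 8633.4*I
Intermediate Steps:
v(Y) = 0
t = 4*I*√13217637282/121713 (t = √((-1228/(-4197) + 12252/(-841)) + 0) = √((-1228*(-1/4197) + 12252*(-1/841)) + 0) = √((1228/4197 - 12252/841) + 0) = √(-50388896/3529677 + 0) = √(-50388896/3529677) = 4*I*√13217637282/121713 ≈ 3.7783*I)
-19746/29170 + 32620/t = -19746/29170 + 32620/((4*I*√13217637282/121713)) = -19746*1/29170 + 32620*(-29*I*√13217637282/12597224) = -9873/14585 - 236495*I*√13217637282/3149306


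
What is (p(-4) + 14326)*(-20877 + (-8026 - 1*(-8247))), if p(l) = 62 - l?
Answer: -297281152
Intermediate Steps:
(p(-4) + 14326)*(-20877 + (-8026 - 1*(-8247))) = ((62 - 1*(-4)) + 14326)*(-20877 + (-8026 - 1*(-8247))) = ((62 + 4) + 14326)*(-20877 + (-8026 + 8247)) = (66 + 14326)*(-20877 + 221) = 14392*(-20656) = -297281152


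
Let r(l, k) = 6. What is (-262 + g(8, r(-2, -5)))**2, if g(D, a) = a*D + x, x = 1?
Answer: 45369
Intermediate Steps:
g(D, a) = 1 + D*a (g(D, a) = a*D + 1 = D*a + 1 = 1 + D*a)
(-262 + g(8, r(-2, -5)))**2 = (-262 + (1 + 8*6))**2 = (-262 + (1 + 48))**2 = (-262 + 49)**2 = (-213)**2 = 45369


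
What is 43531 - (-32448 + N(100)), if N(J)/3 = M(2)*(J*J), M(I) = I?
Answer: 15979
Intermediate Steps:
N(J) = 6*J**2 (N(J) = 3*(2*(J*J)) = 3*(2*J**2) = 6*J**2)
43531 - (-32448 + N(100)) = 43531 - (-32448 + 6*100**2) = 43531 - (-32448 + 6*10000) = 43531 - (-32448 + 60000) = 43531 - 1*27552 = 43531 - 27552 = 15979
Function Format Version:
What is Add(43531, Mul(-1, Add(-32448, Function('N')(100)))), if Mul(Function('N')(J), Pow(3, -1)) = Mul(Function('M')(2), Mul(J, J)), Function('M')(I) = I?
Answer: 15979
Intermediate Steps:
Function('N')(J) = Mul(6, Pow(J, 2)) (Function('N')(J) = Mul(3, Mul(2, Mul(J, J))) = Mul(3, Mul(2, Pow(J, 2))) = Mul(6, Pow(J, 2)))
Add(43531, Mul(-1, Add(-32448, Function('N')(100)))) = Add(43531, Mul(-1, Add(-32448, Mul(6, Pow(100, 2))))) = Add(43531, Mul(-1, Add(-32448, Mul(6, 10000)))) = Add(43531, Mul(-1, Add(-32448, 60000))) = Add(43531, Mul(-1, 27552)) = Add(43531, -27552) = 15979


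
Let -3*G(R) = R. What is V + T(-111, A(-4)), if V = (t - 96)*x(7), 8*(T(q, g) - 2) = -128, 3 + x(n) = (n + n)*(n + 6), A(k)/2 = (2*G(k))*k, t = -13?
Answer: -19525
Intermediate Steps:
G(R) = -R/3
A(k) = -4*k²/3 (A(k) = 2*((2*(-k/3))*k) = 2*((-2*k/3)*k) = 2*(-2*k²/3) = -4*k²/3)
x(n) = -3 + 2*n*(6 + n) (x(n) = -3 + (n + n)*(n + 6) = -3 + (2*n)*(6 + n) = -3 + 2*n*(6 + n))
T(q, g) = -14 (T(q, g) = 2 + (⅛)*(-128) = 2 - 16 = -14)
V = -19511 (V = (-13 - 96)*(-3 + 2*7² + 12*7) = -109*(-3 + 2*49 + 84) = -109*(-3 + 98 + 84) = -109*179 = -19511)
V + T(-111, A(-4)) = -19511 - 14 = -19525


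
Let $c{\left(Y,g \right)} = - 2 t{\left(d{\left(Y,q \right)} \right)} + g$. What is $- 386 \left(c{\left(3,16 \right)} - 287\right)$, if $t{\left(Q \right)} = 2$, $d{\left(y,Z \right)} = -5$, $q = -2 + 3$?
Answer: $106150$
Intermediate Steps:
$q = 1$
$c{\left(Y,g \right)} = -4 + g$ ($c{\left(Y,g \right)} = \left(-2\right) 2 + g = -4 + g$)
$- 386 \left(c{\left(3,16 \right)} - 287\right) = - 386 \left(\left(-4 + 16\right) - 287\right) = - 386 \left(12 - 287\right) = \left(-386\right) \left(-275\right) = 106150$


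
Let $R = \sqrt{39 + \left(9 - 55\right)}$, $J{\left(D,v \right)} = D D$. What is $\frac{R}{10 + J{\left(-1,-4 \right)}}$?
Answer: $\frac{i \sqrt{7}}{11} \approx 0.24052 i$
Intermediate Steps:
$J{\left(D,v \right)} = D^{2}$
$R = i \sqrt{7}$ ($R = \sqrt{39 + \left(9 - 55\right)} = \sqrt{39 - 46} = \sqrt{-7} = i \sqrt{7} \approx 2.6458 i$)
$\frac{R}{10 + J{\left(-1,-4 \right)}} = \frac{i \sqrt{7}}{10 + \left(-1\right)^{2}} = \frac{i \sqrt{7}}{10 + 1} = \frac{i \sqrt{7}}{11}$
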